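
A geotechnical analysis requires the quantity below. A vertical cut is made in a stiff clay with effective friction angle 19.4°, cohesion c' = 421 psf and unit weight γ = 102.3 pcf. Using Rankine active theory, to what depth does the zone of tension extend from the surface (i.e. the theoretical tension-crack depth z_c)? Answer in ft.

K_a = tan²(45° − 19.4°/2) = 0.5013; √K_a = 0.7080.
The active pressure is zero where K_a γ z = 2c√K_a, so z_c = 2c/(γ√K_a) = 2×421/(102.3×0.7080) = 11.62 ft.

11.6 ft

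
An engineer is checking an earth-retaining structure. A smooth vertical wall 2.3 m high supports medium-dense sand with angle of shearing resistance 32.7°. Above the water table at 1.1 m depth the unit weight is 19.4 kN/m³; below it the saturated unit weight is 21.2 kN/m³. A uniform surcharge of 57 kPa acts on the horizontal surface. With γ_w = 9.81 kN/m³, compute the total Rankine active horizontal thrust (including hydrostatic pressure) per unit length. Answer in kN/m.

59.8 kN/m

K_a = tan²(45° − φ/2) = 0.2985.
γ' = 21.2 − 9.81 = 11.39 kN/m³. h₂ = H − d_w = 1.2 m.
σ'_h: at surface K_a·q = 17.01; at WT K_a(q+γd_w) = 23.38; at base K_a(q+γd_w+γ'h₂) = 27.46 kPa.
P₁ = ½(17.01+23.38)×1.1 = 22.22; P₂ = ½(23.38+27.46)×1.2 = 30.51; P_w = ½γ_w h₂² = 7.063.
Total = 22.22+30.51+7.063 = 59.79 kN/m.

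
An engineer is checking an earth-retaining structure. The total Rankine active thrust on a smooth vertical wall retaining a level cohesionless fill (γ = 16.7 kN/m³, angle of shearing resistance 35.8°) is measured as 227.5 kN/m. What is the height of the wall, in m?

K_a = 0.2619. P_a = ½ K_a γ H² ⇒ H = √(2P_a/(K_a γ)).
H = √(2×227.5/(0.2619×16.7)) = 10.20 m.

10.2 m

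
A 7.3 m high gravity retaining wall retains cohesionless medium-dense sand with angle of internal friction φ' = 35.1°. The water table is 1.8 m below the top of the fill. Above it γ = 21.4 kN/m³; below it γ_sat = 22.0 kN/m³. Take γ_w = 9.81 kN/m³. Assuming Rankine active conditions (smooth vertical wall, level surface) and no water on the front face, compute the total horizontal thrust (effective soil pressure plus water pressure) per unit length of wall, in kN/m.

K_a = tan²(45° − φ/2) = 0.2698.
γ' = 22.0 − 9.81 = 12.19 kN/m³. Depth below WT = 5.5 m.
σ'_h at WT = K_a γ d_w = 10.39 kPa; at base = 10.39 + K_a γ' × 5.5 = 28.49 kPa.
P₁ (0–1.8 m) = ½×10.39×1.8 = 9.355. P₂ (1.8–7.3 m) = ½(10.39+28.49)×5.5 = 106.9.
P_w = ½ γ_w h₂² = 0.5×9.81×5.5² = 148.4. Total = 9.355+106.9+148.4 = 264.6 kN/m.

265 kN/m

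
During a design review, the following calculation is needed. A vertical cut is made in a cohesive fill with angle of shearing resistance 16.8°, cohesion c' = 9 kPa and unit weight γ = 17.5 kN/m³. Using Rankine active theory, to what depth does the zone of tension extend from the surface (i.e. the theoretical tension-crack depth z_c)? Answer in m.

1.38 m

K_a = tan²(45° − 16.8°/2) = 0.5516; √K_a = 0.7427.
The active pressure is zero where K_a γ z = 2c√K_a, so z_c = 2c/(γ√K_a) = 2×9/(17.5×0.7427) = 1.385 m.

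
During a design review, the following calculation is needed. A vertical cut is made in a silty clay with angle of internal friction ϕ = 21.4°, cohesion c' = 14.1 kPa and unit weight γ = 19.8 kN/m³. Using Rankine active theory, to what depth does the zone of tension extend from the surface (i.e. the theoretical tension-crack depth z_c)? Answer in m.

K_a = tan²(45° − 21.4°/2) = 0.4653; √K_a = 0.6822.
The active pressure is zero where K_a γ z = 2c√K_a, so z_c = 2c/(γ√K_a) = 2×14.1/(19.8×0.6822) = 2.088 m.

2.09 m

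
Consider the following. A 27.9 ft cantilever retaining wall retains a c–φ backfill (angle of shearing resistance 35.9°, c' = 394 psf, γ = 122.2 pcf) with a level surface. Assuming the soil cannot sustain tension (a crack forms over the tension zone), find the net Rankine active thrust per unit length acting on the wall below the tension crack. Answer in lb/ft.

K_a = 0.2607; √K_a = 0.5106.
Tension-crack depth z_c = 2c/(γ√K_a) = 2×394/(122.2×0.5106) = 12.63 ft.
σ_a at base = K_a γ H − 2c√K_a = 0.2607×122.2×27.9 − 2×394×0.5106 = 486.6 psf.
P_a = ½ × 486.6 × (H − z_c) = 0.5×486.6×15.27 = 3715 lb/ft.

3720 lb/ft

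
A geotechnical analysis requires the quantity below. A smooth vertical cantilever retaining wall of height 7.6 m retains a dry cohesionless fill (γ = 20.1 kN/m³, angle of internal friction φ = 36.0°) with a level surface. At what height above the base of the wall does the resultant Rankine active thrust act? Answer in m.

K_a = 0.2596.
The pressure distribution is triangular, so the resultant acts at H/3 above the base = 7.6/3 = 2.533 m.

2.53 m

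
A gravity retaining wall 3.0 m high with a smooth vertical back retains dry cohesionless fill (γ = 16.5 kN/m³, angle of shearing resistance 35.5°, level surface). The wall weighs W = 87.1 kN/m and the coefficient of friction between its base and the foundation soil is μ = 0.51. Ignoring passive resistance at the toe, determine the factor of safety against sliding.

2.26

K_a = tan²(45° − 35.5°/2) = 0.2653.
P_a = ½K_aγH² = 0.5×0.2653×16.5×3.0² = 19.70 kN/m, acting at H/3 = 1.000 m above the base.
FS_sliding = μW / P_a = 0.51×87.1 / 19.70 = 2.255.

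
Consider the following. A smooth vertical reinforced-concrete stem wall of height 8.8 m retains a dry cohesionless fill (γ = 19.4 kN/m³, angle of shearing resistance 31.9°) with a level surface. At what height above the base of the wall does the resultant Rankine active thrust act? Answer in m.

K_a = 0.3085.
The pressure distribution is triangular, so the resultant acts at H/3 above the base = 8.8/3 = 2.933 m.

2.93 m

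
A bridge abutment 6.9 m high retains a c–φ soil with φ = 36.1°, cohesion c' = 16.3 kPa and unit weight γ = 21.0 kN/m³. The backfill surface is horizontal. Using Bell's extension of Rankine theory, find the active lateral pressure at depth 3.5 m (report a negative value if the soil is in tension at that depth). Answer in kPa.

2.42 kPa

K_a = (1 − sin φ)/(1 + sin φ) = 0.2585.
σ_a = K_a γ z − 2c√K_a = 0.2585×21.0×3.5 − 2×16.3×0.5084 = 2.425 kPa.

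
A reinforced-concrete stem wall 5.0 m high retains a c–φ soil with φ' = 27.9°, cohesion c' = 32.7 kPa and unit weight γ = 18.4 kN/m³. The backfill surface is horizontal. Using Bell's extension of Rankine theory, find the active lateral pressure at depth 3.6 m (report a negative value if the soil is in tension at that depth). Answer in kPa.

-15.4 kPa

K_a = (1 − sin φ)/(1 + sin φ) = 0.3625.
σ_a = K_a γ z − 2c√K_a = 0.3625×18.4×3.6 − 2×32.7×0.6020 = -15.36 kPa.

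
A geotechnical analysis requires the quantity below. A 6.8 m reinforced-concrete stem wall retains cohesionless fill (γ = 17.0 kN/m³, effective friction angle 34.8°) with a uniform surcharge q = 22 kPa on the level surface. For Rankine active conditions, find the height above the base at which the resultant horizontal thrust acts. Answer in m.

2.58 m

K_a = 0.2733.
Triangular part P₁ = ½K_aγH² = 107.4 at H/3 = 2.267 m; rectangular part P₂ = K_a q H = 40.89 at H/2 = 3.400 m.
ȳ = (P₁·2.267 + P₂·3.400)/(P₁+P₂) = 2.579 m.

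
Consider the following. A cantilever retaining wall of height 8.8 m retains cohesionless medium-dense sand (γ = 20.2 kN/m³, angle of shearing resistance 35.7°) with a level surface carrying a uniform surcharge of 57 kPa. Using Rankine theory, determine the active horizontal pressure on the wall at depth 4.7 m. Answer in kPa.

K_a = (1 − sin φ)/(1 + sin φ) = 0.2630.
σ_v = γz + q = 20.2 × 4.7 + 57 = 151.9 kPa.
σ_h = K_a σ_v = 0.2630 × 151.9 = 39.96 kPa.

40.0 kPa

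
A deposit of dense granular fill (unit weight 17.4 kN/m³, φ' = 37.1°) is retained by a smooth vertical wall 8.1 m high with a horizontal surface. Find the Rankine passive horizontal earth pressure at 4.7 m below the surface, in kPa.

K_p = (1 + sin φ)/(1 − sin φ) = 4.040.
σ_h = K_p γ z = 4.040 × 17.4 × 4.7 = 330.4 kPa.

330 kPa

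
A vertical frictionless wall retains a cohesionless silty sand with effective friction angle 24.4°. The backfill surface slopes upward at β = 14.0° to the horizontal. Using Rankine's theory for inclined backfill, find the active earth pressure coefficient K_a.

0.472

K_a = cos β · (cos β − √(cos²β − cos²φ)) / (cos β + √(cos²β − cos²φ)).
cos β = 0.9703, cos φ = 0.9107, √(cos²β − cos²φ) = 0.3349.
K_a = 0.9703 × (0.9703 − 0.3349)/(0.9703 + 0.3349) = 0.4724.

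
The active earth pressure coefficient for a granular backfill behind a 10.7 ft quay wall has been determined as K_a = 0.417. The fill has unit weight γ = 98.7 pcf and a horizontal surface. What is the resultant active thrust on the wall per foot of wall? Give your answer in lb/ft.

2360 lb/ft

P = ½ K_a γ H² = 0.5 × 0.417 × 98.7 × 10.7² = 2356 lb/ft.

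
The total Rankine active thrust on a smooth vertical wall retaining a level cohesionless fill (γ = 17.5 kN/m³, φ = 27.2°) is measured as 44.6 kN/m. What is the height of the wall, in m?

K_a = 0.3726. P_a = ½ K_a γ H² ⇒ H = √(2P_a/(K_a γ)).
H = √(2×44.6/(0.3726×17.5)) = 3.699 m.

3.70 m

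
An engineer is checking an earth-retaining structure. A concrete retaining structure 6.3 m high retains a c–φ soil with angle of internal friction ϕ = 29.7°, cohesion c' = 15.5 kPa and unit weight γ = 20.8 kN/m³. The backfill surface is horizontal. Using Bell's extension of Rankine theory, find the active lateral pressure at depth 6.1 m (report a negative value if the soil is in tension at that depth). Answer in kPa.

K_a = (1 − sin φ)/(1 + sin φ) = 0.3374.
σ_a = K_a γ z − 2c√K_a = 0.3374×20.8×6.1 − 2×15.5×0.5808 = 24.80 kPa.

24.8 kPa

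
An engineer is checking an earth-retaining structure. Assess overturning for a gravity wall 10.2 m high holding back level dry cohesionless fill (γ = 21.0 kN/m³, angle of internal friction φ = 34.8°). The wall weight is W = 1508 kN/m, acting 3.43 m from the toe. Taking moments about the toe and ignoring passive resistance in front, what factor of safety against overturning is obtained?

5.10

K_a = tan²(45° − 34.8°/2) = 0.2733.
P_a = ½K_aγH² = 0.5×0.2733×21.0×10.2² = 298.6 kN/m, acting at H/3 = 3.400 m above the base.
Overturning moment M_o = P_a × H/3 = 298.6 × 3.400 = 1015.
Resisting moment M_r = W × 3.43 = 1508 × 3.43 = 5172.
FS_overturning = M_r/M_o = 5172/1015 = 5.095.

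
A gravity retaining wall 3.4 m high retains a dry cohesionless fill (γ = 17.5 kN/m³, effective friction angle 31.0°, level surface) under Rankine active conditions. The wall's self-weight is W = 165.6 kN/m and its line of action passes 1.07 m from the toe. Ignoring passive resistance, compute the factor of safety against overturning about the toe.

K_a = tan²(45° − 31.0°/2) = 0.3201.
P_a = ½K_aγH² = 0.5×0.3201×17.5×3.4² = 32.38 kN/m, acting at H/3 = 1.133 m above the base.
Overturning moment M_o = P_a × H/3 = 32.38 × 1.133 = 36.70.
Resisting moment M_r = W × 1.07 = 165.6 × 1.07 = 177.2.
FS_overturning = M_r/M_o = 177.2/36.70 = 4.829.

4.83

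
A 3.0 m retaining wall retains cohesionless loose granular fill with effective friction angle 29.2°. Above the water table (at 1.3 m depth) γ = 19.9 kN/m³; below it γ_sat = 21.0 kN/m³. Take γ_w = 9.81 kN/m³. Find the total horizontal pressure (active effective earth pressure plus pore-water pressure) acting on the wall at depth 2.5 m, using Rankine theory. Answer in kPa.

25.3 kPa

K_a = (1 − sin φ)/(1 + sin φ) = 0.3442.
γ' = 21.0 − 9.81 = 11.19 kN/m³.
Effective vertical stress at 2.5 m: σ'_v = 19.9×1.3 + 11.19×1.20 = 39.30 kPa.
σ'_h = K_a σ'_v = 0.3442 × 39.30 = 13.53 kPa; u = γ_w × 1.20 = 11.77 kPa.
Total σ_h = 13.53 + 11.77 = 25.30 kPa.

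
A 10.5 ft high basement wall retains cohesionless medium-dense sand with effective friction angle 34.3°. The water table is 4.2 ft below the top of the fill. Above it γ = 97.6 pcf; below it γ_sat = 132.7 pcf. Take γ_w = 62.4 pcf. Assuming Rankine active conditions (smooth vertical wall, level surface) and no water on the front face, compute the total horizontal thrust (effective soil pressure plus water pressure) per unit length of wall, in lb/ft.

2590 lb/ft

K_a = tan²(45° − φ/2) = 0.2792.
γ' = 132.7 − 62.4 = 70.30 pcf. Depth below WT = 6.3 ft.
σ'_h at WT = K_a γ d_w = 114.4 psf; at base = 114.4 + K_a γ' × 6.3 = 238.1 psf.
P₁ (0–4.2 ft) = ½×114.4×4.2 = 240.3. P₂ (4.2–10.5 ft) = ½(114.4+238.1)×6.3 = 1110.
P_w = ½ γ_w h₂² = 0.5×62.4×6.3² = 1238. Total = 240.3+1110+1238 = 2589 lb/ft.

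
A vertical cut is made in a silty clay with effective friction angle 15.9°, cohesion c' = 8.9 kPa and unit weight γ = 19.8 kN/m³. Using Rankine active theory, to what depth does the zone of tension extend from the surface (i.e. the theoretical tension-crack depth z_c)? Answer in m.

1.19 m

K_a = tan²(45° − 15.9°/2) = 0.5699; √K_a = 0.7549.
The active pressure is zero where K_a γ z = 2c√K_a, so z_c = 2c/(γ√K_a) = 2×8.9/(19.8×0.7549) = 1.191 m.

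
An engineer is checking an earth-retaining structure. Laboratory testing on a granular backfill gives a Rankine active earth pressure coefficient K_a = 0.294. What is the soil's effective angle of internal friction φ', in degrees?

K_a = tan²(45° − φ/2) ⇒ 45° − φ/2 = arctan(√0.294) = 28.47°.
φ = 2(45° − 28.47°) = 33.07°.

33.1°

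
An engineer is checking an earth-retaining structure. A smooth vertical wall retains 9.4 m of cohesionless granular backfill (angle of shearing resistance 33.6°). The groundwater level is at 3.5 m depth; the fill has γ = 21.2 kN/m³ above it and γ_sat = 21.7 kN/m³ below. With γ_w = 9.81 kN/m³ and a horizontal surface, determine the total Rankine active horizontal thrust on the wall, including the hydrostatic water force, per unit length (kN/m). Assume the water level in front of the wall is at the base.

393 kN/m

K_a = tan²(45° − φ/2) = 0.2875.
γ' = 21.7 − 9.81 = 11.89 kN/m³. Depth below WT = 5.9 m.
σ'_h at WT = K_a γ d_w = 21.33 kPa; at base = 21.33 + K_a γ' × 5.9 = 41.50 kPa.
P₁ (0–3.5 m) = ½×21.33×3.5 = 37.33. P₂ (3.5–9.4 m) = ½(21.33+41.50)×5.9 = 185.4.
P_w = ½ γ_w h₂² = 0.5×9.81×5.9² = 170.7. Total = 37.33+185.4+170.7 = 393.4 kN/m.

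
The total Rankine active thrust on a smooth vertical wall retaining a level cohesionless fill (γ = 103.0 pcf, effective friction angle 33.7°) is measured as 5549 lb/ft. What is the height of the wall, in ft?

19.4 ft

K_a = 0.2863. P_a = ½ K_a γ H² ⇒ H = √(2P_a/(K_a γ)).
H = √(2×5549/(0.2863×103.0)) = 19.40 ft.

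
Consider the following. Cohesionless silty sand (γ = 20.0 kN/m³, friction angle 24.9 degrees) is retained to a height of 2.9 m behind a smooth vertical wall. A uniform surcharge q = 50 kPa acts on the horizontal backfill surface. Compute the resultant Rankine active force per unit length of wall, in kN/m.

93.3 kN/m

K_a = tan²(45° − φ/2) = 0.4074.
Soil triangle: ½ K_a γ H² = 0.5×0.4074×20.0×2.9² = 34.26 kN/m.
Surcharge rectangle: K_a q H = 0.4074×50×2.9 = 59.08 kN/m.
Total = 34.26 + 59.08 = 93.34 kN/m.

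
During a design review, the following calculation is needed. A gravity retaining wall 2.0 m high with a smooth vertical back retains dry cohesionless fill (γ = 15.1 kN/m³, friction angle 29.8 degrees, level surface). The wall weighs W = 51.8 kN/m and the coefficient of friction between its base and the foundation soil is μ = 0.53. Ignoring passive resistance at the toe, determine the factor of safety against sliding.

2.71

K_a = tan²(45° − 29.8°/2) = 0.3360.
P_a = ½K_aγH² = 0.5×0.3360×15.1×2.0² = 10.15 kN/m, acting at H/3 = 0.6667 m above the base.
FS_sliding = μW / P_a = 0.53×51.8 / 10.15 = 2.705.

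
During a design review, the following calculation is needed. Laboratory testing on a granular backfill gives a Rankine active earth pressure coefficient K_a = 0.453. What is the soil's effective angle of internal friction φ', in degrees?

22.1°

K_a = tan²(45° − φ/2) ⇒ 45° − φ/2 = arctan(√0.453) = 33.94°.
φ = 2(45° − 33.94°) = 22.11°.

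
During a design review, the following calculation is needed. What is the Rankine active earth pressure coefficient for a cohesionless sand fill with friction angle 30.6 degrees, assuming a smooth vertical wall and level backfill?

K_a = tan²(45° − φ/2) = tan²(29.70°) = 0.3253.

0.325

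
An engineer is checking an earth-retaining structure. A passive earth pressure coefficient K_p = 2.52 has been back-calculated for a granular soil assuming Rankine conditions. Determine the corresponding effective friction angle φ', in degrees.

25.6°

K_p = (1+sin φ)/(1−sin φ) ⇒ sin φ = (K_p − 1)/(K_p + 1) = 0.4318.
φ = arcsin(0.4318) = 25.58°.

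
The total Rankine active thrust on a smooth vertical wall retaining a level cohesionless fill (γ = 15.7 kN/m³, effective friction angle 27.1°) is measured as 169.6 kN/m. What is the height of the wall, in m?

7.60 m

K_a = 0.3741. P_a = ½ K_a γ H² ⇒ H = √(2P_a/(K_a γ)).
H = √(2×169.6/(0.3741×15.7)) = 7.600 m.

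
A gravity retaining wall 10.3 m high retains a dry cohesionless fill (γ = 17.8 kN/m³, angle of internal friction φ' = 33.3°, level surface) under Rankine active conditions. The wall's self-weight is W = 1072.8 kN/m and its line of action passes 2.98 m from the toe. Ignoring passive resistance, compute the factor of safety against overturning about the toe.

K_a = tan²(45° − 33.3°/2) = 0.2911.
P_a = ½K_aγH² = 0.5×0.2911×17.8×10.3² = 274.9 kN/m, acting at H/3 = 3.433 m above the base.
Overturning moment M_o = P_a × H/3 = 274.9 × 3.433 = 943.8.
Resisting moment M_r = W × 2.98 = 1072.8 × 2.98 = 3197.
FS_overturning = M_r/M_o = 3197/943.8 = 3.387.

3.39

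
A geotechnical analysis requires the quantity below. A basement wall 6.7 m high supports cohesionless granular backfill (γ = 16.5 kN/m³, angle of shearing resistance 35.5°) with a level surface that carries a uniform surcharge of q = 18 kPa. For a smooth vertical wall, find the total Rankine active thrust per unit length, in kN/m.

130 kN/m

K_a = tan²(45° − φ/2) = 0.2653.
Soil triangle: ½ K_a γ H² = 0.5×0.2653×16.5×6.7² = 98.24 kN/m.
Surcharge rectangle: K_a q H = 0.2653×18×6.7 = 31.99 kN/m.
Total = 98.24 + 31.99 = 130.2 kN/m.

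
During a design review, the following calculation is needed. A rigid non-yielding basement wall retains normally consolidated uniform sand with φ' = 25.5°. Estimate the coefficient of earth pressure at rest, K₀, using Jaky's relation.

0.569

K₀ = 1 − sin φ' = 1 − sin 25.5° = 0.5695.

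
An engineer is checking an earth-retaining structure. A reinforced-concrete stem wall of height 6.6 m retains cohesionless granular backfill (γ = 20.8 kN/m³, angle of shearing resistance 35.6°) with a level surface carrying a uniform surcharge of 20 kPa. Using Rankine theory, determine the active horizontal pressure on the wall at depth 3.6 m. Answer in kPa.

K_a = (1 − sin φ)/(1 + sin φ) = 0.2641.
σ_v = γz + q = 20.8 × 3.6 + 20 = 94.88 kPa.
σ_h = K_a σ_v = 0.2641 × 94.88 = 25.06 kPa.

25.1 kPa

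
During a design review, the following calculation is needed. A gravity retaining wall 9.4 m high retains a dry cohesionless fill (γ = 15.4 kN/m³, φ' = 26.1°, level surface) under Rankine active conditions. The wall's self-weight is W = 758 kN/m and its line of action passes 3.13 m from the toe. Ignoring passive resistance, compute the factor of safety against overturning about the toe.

2.86

K_a = tan²(45° − 26.1°/2) = 0.3889.
P_a = ½K_aγH² = 0.5×0.3889×15.4×9.4² = 264.6 kN/m, acting at H/3 = 3.133 m above the base.
Overturning moment M_o = P_a × H/3 = 264.6 × 3.133 = 829.2.
Resisting moment M_r = W × 3.13 = 758 × 3.13 = 2373.
FS_overturning = M_r/M_o = 2373/829.2 = 2.861.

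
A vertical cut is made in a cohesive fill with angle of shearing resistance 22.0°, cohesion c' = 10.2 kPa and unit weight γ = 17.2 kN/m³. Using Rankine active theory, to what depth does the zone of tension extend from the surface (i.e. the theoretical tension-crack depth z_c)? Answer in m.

1.76 m

K_a = tan²(45° − 22.0°/2) = 0.4550; √K_a = 0.6745.
The active pressure is zero where K_a γ z = 2c√K_a, so z_c = 2c/(γ√K_a) = 2×10.2/(17.2×0.6745) = 1.758 m.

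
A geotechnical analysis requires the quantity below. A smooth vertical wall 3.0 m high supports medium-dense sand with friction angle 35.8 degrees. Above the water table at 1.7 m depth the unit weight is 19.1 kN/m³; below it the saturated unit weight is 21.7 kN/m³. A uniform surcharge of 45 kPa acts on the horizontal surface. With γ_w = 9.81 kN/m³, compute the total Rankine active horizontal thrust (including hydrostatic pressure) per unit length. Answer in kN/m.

64.6 kN/m

K_a = tan²(45° − φ/2) = 0.2619.
γ' = 21.7 − 9.81 = 11.89 kN/m³. h₂ = H − d_w = 1.3 m.
σ'_h: at surface K_a·q = 11.78; at WT K_a(q+γd_w) = 20.29; at base K_a(q+γd_w+γ'h₂) = 24.33 kPa.
P₁ = ½(11.78+20.29)×1.7 = 27.26; P₂ = ½(20.29+24.33)×1.3 = 29.00; P_w = ½γ_w h₂² = 8.289.
Total = 27.26+29.00+8.289 = 64.55 kN/m.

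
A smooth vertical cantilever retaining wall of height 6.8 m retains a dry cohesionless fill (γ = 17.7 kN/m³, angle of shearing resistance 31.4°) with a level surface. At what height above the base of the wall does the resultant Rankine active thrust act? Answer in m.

2.27 m

K_a = 0.3149.
The pressure distribution is triangular, so the resultant acts at H/3 above the base = 6.8/3 = 2.267 m.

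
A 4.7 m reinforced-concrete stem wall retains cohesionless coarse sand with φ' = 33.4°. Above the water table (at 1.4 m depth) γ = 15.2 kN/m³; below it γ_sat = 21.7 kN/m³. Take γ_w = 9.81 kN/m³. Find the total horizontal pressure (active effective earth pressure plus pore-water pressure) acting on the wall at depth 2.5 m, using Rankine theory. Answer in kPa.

20.8 kPa

K_a = (1 − sin φ)/(1 + sin φ) = 0.2899.
γ' = 21.7 − 9.81 = 11.89 kN/m³.
Effective vertical stress at 2.5 m: σ'_v = 15.2×1.4 + 11.89×1.10 = 34.36 kPa.
σ'_h = K_a σ'_v = 0.2899 × 34.36 = 9.961 kPa; u = γ_w × 1.10 = 10.79 kPa.
Total σ_h = 9.961 + 10.79 = 20.75 kPa.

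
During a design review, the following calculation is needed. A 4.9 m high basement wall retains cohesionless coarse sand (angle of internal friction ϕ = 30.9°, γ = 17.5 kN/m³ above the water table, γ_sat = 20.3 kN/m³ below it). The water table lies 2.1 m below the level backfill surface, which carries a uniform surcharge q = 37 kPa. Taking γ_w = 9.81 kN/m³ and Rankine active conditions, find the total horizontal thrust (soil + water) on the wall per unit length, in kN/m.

155 kN/m

K_a = tan²(45° − φ/2) = 0.3214.
γ' = 20.3 − 9.81 = 10.49 kN/m³. h₂ = H − d_w = 2.8 m.
σ'_h: at surface K_a·q = 11.89; at WT K_a(q+γd_w) = 23.70; at base K_a(q+γd_w+γ'h₂) = 33.14 kPa.
P₁ = ½(11.89+23.70)×2.1 = 37.38; P₂ = ½(23.70+33.14)×2.8 = 79.59; P_w = ½γ_w h₂² = 38.46.
Total = 37.38+79.59+38.46 = 155.4 kN/m.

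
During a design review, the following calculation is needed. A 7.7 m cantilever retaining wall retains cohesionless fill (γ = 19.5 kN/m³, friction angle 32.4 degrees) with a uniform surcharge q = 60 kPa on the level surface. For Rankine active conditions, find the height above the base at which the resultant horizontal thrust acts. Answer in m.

K_a = 0.3022.
Triangular part P₁ = ½K_aγH² = 174.7 at H/3 = 2.567 m; rectangular part P₂ = K_a q H = 139.6 at H/2 = 3.850 m.
ȳ = (P₁·2.567 + P₂·3.850)/(P₁+P₂) = 3.137 m.

3.14 m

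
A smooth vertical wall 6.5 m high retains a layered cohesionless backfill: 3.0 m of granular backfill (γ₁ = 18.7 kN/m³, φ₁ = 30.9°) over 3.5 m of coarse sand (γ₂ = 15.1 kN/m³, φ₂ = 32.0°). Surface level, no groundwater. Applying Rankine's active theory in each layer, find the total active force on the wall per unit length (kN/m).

116 kN/m

K_a1 = tan²(45°−30.9°/2) = 0.3214; K_a2 = tan²(45°−32.0°/2) = 0.3073.
Layer 1: σ at base = K_a1 γ₁ h₁ = 18.03 kPa; P₁ = ½×18.03×3.0 = 27.05.
Layer 2: σ_v at top = γ₁h₁ = 56.10; σ_h top = K_a2×56.10 = 17.24; σ_h base = K_a2×(56.10+15.1×3.5) = 33.48.
P₂ = ½(17.24+33.48)×3.5 = 88.75. Total P_a = 27.05+88.75 = 115.8 kN/m.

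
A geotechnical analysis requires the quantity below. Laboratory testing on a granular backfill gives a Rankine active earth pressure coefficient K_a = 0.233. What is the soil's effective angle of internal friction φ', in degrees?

38.5°

K_a = tan²(45° − φ/2) ⇒ 45° − φ/2 = arctan(√0.233) = 25.77°.
φ = 2(45° − 25.77°) = 38.47°.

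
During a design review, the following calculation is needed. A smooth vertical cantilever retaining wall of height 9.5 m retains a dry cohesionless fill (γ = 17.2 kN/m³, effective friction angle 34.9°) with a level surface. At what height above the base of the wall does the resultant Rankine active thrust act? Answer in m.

K_a = 0.2721.
The pressure distribution is triangular, so the resultant acts at H/3 above the base = 9.5/3 = 3.167 m.

3.17 m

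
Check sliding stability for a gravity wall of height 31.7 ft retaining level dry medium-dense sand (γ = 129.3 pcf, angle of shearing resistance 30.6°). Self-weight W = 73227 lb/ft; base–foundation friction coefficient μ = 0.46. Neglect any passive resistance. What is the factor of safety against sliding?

K_a = tan²(45° − 30.6°/2) = 0.3253.
P_a = ½K_aγH² = 0.5×0.3253×129.3×31.7² = 21140 lb/ft, acting at H/3 = 10.57 ft above the base.
FS_sliding = μW / P_a = 0.46×73227 / 21140 = 1.594.

1.59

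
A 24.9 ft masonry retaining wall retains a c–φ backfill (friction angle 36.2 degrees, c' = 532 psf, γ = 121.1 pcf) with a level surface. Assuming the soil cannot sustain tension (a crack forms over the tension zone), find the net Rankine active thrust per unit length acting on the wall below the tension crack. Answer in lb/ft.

896 lb/ft

K_a = 0.2574; √K_a = 0.5073.
Tension-crack depth z_c = 2c/(γ√K_a) = 2×532/(121.1×0.5073) = 17.32 ft.
σ_a at base = K_a γ H − 2c√K_a = 0.2574×121.1×24.9 − 2×532×0.5073 = 236.3 psf.
P_a = ½ × 236.3 × (H − z_c) = 0.5×236.3×7.582 = 895.8 lb/ft.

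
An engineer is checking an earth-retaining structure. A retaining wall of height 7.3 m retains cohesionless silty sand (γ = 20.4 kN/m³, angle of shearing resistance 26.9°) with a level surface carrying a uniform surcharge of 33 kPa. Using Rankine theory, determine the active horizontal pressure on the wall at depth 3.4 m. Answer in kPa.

K_a = (1 − sin φ)/(1 + sin φ) = 0.3770.
σ_v = γz + q = 20.4 × 3.4 + 33 = 102.4 kPa.
σ_h = K_a σ_v = 0.3770 × 102.4 = 38.59 kPa.

38.6 kPa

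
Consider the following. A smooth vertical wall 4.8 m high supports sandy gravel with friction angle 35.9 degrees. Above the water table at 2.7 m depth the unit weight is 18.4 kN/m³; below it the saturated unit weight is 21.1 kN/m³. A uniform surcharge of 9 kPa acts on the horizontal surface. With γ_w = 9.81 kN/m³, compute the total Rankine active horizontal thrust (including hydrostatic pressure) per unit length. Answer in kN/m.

84.1 kN/m

K_a = tan²(45° − φ/2) = 0.2607.
γ' = 21.1 − 9.81 = 11.29 kN/m³. h₂ = H − d_w = 2.1 m.
σ'_h: at surface K_a·q = 2.347; at WT K_a(q+γd_w) = 15.30; at base K_a(q+γd_w+γ'h₂) = 21.48 kPa.
P₁ = ½(2.347+15.30)×2.7 = 23.82; P₂ = ½(15.30+21.48)×2.1 = 38.62; P_w = ½γ_w h₂² = 21.63.
Total = 23.82+38.62+21.63 = 84.08 kN/m.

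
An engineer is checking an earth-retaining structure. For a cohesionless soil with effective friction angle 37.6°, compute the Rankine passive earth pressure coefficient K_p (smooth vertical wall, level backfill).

4.13

K_p = (1 + sin φ)/(1 − sin φ) = tan²(45° + 37.6°/2) = 4.130.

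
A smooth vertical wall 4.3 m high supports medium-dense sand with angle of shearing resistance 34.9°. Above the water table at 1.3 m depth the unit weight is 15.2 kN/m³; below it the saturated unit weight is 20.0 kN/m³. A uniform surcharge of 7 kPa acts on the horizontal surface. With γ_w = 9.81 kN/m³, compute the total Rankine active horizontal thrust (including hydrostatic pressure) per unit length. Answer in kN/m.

84.4 kN/m

K_a = tan²(45° − φ/2) = 0.2721.
γ' = 20.0 − 9.81 = 10.19 kN/m³. h₂ = H − d_w = 3.0 m.
σ'_h: at surface K_a·q = 1.905; at WT K_a(q+γd_w) = 7.283; at base K_a(q+γd_w+γ'h₂) = 15.60 kPa.
P₁ = ½(1.905+7.283)×1.3 = 5.972; P₂ = ½(7.283+15.60)×3.0 = 34.33; P_w = ½γ_w h₂² = 44.14.
Total = 5.972+34.33+44.14 = 84.44 kN/m.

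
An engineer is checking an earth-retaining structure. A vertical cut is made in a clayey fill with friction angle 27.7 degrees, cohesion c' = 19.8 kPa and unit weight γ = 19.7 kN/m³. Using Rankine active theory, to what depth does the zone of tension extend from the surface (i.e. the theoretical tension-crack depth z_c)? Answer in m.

K_a = tan²(45° − 27.7°/2) = 0.3653; √K_a = 0.6044.
The active pressure is zero where K_a γ z = 2c√K_a, so z_c = 2c/(γ√K_a) = 2×19.8/(19.7×0.6044) = 3.326 m.

3.33 m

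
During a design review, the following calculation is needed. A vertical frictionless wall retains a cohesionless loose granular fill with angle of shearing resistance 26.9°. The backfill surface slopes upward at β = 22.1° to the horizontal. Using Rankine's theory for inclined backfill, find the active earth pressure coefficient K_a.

K_a = cos β · (cos β − √(cos²β − cos²φ)) / (cos β + √(cos²β − cos²φ)).
cos β = 0.9265, cos φ = 0.8918, √(cos²β − cos²φ) = 0.2513.
K_a = 0.9265 × (0.9265 − 0.2513)/(0.9265 + 0.2513) = 0.5312.

0.531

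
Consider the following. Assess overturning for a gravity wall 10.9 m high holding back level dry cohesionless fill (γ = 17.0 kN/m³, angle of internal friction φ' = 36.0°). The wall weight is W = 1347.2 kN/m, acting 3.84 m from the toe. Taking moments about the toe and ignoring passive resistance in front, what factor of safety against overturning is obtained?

K_a = tan²(45° − 36.0°/2) = 0.2596.
P_a = ½K_aγH² = 0.5×0.2596×17.0×10.9² = 262.2 kN/m, acting at H/3 = 3.633 m above the base.
Overturning moment M_o = P_a × H/3 = 262.2 × 3.633 = 952.6.
Resisting moment M_r = W × 3.84 = 1347.2 × 3.84 = 5173.
FS_overturning = M_r/M_o = 5173/952.6 = 5.431.

5.43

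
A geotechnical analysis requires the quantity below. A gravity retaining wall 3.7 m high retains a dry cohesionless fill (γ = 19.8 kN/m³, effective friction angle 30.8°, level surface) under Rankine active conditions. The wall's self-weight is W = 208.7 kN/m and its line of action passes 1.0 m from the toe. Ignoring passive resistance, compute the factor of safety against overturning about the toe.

3.87

K_a = tan²(45° − 30.8°/2) = 0.3227.
P_a = ½K_aγH² = 0.5×0.3227×19.8×3.7² = 43.74 kN/m, acting at H/3 = 1.233 m above the base.
Overturning moment M_o = P_a × H/3 = 43.74 × 1.233 = 53.94.
Resisting moment M_r = W × 1.0 = 208.7 × 1.0 = 208.7.
FS_overturning = M_r/M_o = 208.7/53.94 = 3.869.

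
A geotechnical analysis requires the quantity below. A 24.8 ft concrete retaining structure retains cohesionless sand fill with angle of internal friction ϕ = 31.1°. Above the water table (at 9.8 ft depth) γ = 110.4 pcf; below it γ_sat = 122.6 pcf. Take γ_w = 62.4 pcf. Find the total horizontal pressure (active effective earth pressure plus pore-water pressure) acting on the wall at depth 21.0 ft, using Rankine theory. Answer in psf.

1260 psf

K_a = (1 − sin φ)/(1 + sin φ) = 0.3188.
γ' = 122.6 − 62.4 = 60.20 pcf.
Effective vertical stress at 21.0 ft: σ'_v = 110.4×9.8 + 60.20×11.2 = 1756 psf.
σ'_h = K_a σ'_v = 0.3188 × 1756 = 559.9 psf; u = γ_w × 11.2 = 698.9 psf.
Total σ_h = 559.9 + 698.9 = 1259 psf.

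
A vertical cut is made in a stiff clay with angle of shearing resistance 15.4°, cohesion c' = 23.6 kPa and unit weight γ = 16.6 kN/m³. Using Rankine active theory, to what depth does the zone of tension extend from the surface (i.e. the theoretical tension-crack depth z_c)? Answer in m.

3.73 m

K_a = tan²(45° − 15.4°/2) = 0.5803; √K_a = 0.7618.
The active pressure is zero where K_a γ z = 2c√K_a, so z_c = 2c/(γ√K_a) = 2×23.6/(16.6×0.7618) = 3.732 m.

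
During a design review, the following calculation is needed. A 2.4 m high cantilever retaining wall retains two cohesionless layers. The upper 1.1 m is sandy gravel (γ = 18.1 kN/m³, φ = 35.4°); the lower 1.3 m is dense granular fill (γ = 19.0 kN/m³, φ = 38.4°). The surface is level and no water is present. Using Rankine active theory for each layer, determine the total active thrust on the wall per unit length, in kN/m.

K_a1 = tan²(45°−35.4°/2) = 0.2664; K_a2 = tan²(45°−38.4°/2) = 0.2337.
Layer 1: σ at base = K_a1 γ₁ h₁ = 5.304 kPa; P₁ = ½×5.304×1.1 = 2.917.
Layer 2: σ_v at top = γ₁h₁ = 19.91; σ_h top = K_a2×19.91 = 4.653; σ_h base = K_a2×(19.91+19.0×1.3) = 10.43.
P₂ = ½(4.653+10.43)×1.3 = 9.801. Total P_a = 2.917+9.801 = 12.72 kN/m.

12.7 kN/m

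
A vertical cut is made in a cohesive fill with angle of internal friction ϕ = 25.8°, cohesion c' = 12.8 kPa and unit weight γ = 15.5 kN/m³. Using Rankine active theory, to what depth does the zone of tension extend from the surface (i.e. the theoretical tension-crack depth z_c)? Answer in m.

2.63 m

K_a = tan²(45° − 25.8°/2) = 0.3935; √K_a = 0.6273.
The active pressure is zero where K_a γ z = 2c√K_a, so z_c = 2c/(γ√K_a) = 2×12.8/(15.5×0.6273) = 2.633 m.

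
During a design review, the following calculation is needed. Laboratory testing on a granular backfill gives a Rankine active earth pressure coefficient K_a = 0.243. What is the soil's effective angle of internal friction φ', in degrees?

37.5°

K_a = tan²(45° − φ/2) ⇒ 45° − φ/2 = arctan(√0.243) = 26.24°.
φ = 2(45° − 26.24°) = 37.52°.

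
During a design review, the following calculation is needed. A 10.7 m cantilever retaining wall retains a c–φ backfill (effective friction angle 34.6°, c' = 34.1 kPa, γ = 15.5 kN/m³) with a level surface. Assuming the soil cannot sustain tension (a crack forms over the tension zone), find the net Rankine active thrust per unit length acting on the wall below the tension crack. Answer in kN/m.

K_a = 0.2756; √K_a = 0.5250.
Tension-crack depth z_c = 2c/(γ√K_a) = 2×34.1/(15.5×0.5250) = 8.381 m.
σ_a at base = K_a γ H − 2c√K_a = 0.2756×15.5×10.7 − 2×34.1×0.5250 = 9.909 kPa.
P_a = ½ × 9.909 × (H − z_c) = 0.5×9.909×2.319 = 11.49 kN/m.

11.5 kN/m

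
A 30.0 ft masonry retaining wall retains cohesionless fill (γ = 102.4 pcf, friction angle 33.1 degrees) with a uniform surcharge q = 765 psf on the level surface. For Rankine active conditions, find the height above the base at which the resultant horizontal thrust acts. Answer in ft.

K_a = 0.2936.
Triangular part P₁ = ½K_aγH² = 13530 at H/3 = 10.00 ft; rectangular part P₂ = K_a q H = 6738 at H/2 = 15.00 ft.
ȳ = (P₁·10.00 + P₂·15.00)/(P₁+P₂) = 11.66 ft.

11.7 ft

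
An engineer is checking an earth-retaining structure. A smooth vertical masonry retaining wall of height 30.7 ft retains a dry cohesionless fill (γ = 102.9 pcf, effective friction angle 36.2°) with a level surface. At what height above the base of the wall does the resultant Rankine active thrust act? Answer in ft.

K_a = 0.2574.
The pressure distribution is triangular, so the resultant acts at H/3 above the base = 30.7/3 = 10.23 ft.

10.2 ft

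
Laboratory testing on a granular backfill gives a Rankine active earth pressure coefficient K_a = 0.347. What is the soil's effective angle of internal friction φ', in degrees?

29.0°

K_a = tan²(45° − φ/2) ⇒ 45° − φ/2 = arctan(√0.347) = 30.50°.
φ = 2(45° − 30.50°) = 29.00°.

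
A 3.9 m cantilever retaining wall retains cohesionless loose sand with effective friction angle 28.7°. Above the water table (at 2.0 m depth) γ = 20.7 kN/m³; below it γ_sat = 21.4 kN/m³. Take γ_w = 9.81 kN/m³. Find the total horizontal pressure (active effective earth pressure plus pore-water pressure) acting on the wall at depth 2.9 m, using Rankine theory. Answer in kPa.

K_a = (1 − sin φ)/(1 + sin φ) = 0.3511.
γ' = 21.4 − 9.81 = 11.59 kN/m³.
Effective vertical stress at 2.9 m: σ'_v = 20.7×2.0 + 11.59×0.900 = 51.83 kPa.
σ'_h = K_a σ'_v = 0.3511 × 51.83 = 18.20 kPa; u = γ_w × 0.900 = 8.829 kPa.
Total σ_h = 18.20 + 8.829 = 27.03 kPa.

27.0 kPa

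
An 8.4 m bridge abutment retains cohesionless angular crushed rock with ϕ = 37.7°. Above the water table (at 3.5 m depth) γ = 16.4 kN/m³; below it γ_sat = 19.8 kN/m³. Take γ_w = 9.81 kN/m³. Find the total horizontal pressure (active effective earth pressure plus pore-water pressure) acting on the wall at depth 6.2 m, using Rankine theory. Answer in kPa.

K_a = (1 − sin φ)/(1 + sin φ) = 0.2411.
γ' = 19.8 − 9.81 = 9.990 kN/m³.
Effective vertical stress at 6.2 m: σ'_v = 16.4×3.5 + 9.990×2.70 = 84.37 kPa.
σ'_h = K_a σ'_v = 0.2411 × 84.37 = 20.34 kPa; u = γ_w × 2.70 = 26.49 kPa.
Total σ_h = 20.34 + 26.49 = 46.83 kPa.

46.8 kPa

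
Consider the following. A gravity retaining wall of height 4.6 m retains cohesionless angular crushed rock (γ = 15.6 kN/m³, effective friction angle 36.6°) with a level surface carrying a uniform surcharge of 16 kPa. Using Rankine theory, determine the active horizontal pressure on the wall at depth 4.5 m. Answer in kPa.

21.8 kPa

K_a = (1 − sin φ)/(1 + sin φ) = 0.2530.
σ_v = γz + q = 15.6 × 4.5 + 16 = 86.20 kPa.
σ_h = K_a σ_v = 0.2530 × 86.20 = 21.80 kPa.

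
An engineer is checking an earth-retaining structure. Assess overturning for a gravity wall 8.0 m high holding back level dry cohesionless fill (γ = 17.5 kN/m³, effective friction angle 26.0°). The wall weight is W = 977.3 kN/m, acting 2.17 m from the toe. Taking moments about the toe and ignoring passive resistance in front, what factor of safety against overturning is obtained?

K_a = tan²(45° − 26.0°/2) = 0.3905.
P_a = ½K_aγH² = 0.5×0.3905×17.5×8.0² = 218.7 kN/m, acting at H/3 = 2.667 m above the base.
Overturning moment M_o = P_a × H/3 = 218.7 × 2.667 = 583.1.
Resisting moment M_r = W × 2.17 = 977.3 × 2.17 = 2121.
FS_overturning = M_r/M_o = 2121/583.1 = 3.637.

3.64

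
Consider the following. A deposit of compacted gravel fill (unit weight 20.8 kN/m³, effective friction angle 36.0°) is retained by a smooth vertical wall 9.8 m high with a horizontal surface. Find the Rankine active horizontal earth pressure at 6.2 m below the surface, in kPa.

33.5 kPa

K_a = (1 − sin φ)/(1 + sin φ) = 0.2596.
σ_h = K_a γ z = 0.2596 × 20.8 × 6.2 = 33.48 kPa.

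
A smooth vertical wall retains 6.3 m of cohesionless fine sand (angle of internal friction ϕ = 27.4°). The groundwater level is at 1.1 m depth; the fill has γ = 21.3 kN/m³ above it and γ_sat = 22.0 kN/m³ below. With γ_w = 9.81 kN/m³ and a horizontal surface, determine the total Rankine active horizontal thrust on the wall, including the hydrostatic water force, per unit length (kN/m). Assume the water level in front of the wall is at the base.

243 kN/m

K_a = tan²(45° − φ/2) = 0.3697.
γ' = 22.0 − 9.81 = 12.19 kN/m³. Depth below WT = 5.2 m.
σ'_h at WT = K_a γ d_w = 8.661 kPa; at base = 8.661 + K_a γ' × 5.2 = 32.09 kPa.
P₁ (0–1.1 m) = ½×8.661×1.1 = 4.764. P₂ (1.1–6.3 m) = ½(8.661+32.09)×5.2 = 106.0.
P_w = ½ γ_w h₂² = 0.5×9.81×5.2² = 132.6. Total = 4.764+106.0+132.6 = 243.4 kN/m.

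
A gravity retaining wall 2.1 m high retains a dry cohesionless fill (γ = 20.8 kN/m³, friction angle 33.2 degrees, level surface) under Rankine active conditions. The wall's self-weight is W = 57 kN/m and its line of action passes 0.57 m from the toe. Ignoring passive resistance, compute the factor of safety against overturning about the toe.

K_a = tan²(45° − 33.2°/2) = 0.2924.
P_a = ½K_aγH² = 0.5×0.2924×20.8×2.1² = 13.41 kN/m, acting at H/3 = 0.7000 m above the base.
Overturning moment M_o = P_a × H/3 = 13.41 × 0.7000 = 9.386.
Resisting moment M_r = W × 0.57 = 57 × 0.57 = 32.49.
FS_overturning = M_r/M_o = 32.49/9.386 = 3.462.

3.46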